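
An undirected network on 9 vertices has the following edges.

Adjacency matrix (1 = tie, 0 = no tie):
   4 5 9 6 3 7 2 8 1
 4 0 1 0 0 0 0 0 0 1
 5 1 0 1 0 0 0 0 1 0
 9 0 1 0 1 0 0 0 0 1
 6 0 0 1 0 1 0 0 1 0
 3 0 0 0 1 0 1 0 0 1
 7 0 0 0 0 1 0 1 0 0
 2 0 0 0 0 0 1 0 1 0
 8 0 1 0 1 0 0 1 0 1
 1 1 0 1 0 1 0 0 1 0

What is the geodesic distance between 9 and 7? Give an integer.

3

One shortest route is 9 – 1 – 3 – 7, which uses 3 edges, and at distance 2 from 9 we only reach {3, 4, 8}, which does not include 7. So d(9,7) = 3.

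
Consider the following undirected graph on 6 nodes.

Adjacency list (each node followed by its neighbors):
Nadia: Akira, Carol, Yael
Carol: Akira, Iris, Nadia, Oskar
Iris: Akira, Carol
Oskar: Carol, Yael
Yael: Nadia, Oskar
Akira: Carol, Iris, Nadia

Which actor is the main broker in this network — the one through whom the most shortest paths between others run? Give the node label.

Carol

Unnormalized betweenness of each node: Akira:5/6, Carol:11/3, Iris:0, Nadia:13/6, Oskar:5/6, Yael:1/2.
Carol has the largest value, 11/3, making it the main broker — the node through which the most shortest paths run.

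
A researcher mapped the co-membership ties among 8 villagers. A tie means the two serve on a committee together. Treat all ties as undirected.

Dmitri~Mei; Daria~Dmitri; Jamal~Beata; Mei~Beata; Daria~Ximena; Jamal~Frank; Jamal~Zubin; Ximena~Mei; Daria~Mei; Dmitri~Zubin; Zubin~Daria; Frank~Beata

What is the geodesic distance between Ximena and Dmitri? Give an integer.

One shortest route is Ximena – Mei – Dmitri, which uses 2 edges, and Ximena and Dmitri are not directly tied, so nothing shorter exists. So d(Ximena,Dmitri) = 2.

2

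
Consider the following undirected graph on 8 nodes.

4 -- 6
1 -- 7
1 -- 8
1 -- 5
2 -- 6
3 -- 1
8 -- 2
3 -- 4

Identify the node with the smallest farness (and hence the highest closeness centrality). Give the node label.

Farness (sum of distances to all others) for each node — 1:11, 2:15, 3:13, 4:15, 5:17, 6:17, 7:17, 8:13.
The smallest farness is 11, for 1, so 1 has the highest closeness.

1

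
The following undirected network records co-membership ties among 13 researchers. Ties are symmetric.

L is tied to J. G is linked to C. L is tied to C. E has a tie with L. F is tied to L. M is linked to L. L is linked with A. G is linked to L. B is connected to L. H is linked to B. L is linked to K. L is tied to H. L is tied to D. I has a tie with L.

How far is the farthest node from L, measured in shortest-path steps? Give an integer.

Distances from L: A:1, B:1, C:1, D:1, E:1, F:1, G:1, H:1, I:1, J:1, K:1, M:1.
The largest is 1 (to I, F, B, H, G, J, E, C, K, D, A, and M), so the eccentricity of L is 1.

1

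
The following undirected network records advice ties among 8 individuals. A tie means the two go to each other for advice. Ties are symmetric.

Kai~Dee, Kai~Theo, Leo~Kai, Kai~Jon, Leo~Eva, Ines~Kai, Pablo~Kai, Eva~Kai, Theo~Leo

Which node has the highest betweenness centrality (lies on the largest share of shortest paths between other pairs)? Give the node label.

Unnormalized betweenness of each node: Dee:0, Eva:0, Ines:0, Jon:0, Kai:37/2, Leo:1/2, Pablo:0, Theo:0.
Kai has the largest value, 37/2, making it the main broker — the node through which the most shortest paths run.

Kai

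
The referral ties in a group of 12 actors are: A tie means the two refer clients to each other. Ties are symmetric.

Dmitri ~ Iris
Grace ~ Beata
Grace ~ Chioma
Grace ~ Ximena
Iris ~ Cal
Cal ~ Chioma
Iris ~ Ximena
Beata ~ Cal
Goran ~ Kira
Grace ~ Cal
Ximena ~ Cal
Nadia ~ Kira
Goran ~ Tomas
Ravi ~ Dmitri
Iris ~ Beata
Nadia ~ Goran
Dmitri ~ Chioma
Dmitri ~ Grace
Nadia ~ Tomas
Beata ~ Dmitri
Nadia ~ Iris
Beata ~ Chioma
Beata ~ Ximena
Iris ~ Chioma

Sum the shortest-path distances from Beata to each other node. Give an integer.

19

Distances from Beata: Cal:1, Chioma:1, Dmitri:1, Goran:3, Grace:1, Iris:1, Kira:3, Nadia:2, Ravi:2, Tomas:3, Ximena:1.
Sum = 1 + 1 + 1 + 3 + 1 + 1 + 3 + 2 + 2 + 3 + 1 = 19.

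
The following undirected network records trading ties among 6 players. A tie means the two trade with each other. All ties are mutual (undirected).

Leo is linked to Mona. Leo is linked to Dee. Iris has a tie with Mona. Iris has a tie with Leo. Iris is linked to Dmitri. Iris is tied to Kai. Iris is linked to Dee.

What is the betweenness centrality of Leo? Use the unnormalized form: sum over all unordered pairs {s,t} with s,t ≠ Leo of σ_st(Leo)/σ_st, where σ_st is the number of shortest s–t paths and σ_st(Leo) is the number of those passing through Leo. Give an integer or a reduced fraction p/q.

Pairs whose geodesics pass through Leo — Mona–Dee: 1/2.
All other pairs contribute 0.
Summing the contributions gives betweenness(Leo) = 1/2.

1/2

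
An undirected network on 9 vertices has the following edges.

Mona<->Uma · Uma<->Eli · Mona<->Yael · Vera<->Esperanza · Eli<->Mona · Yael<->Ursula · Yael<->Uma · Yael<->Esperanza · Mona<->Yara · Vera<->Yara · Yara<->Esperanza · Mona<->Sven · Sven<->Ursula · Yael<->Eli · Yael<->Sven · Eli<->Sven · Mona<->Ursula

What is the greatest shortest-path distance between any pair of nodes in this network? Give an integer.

Eccentricity of each node (its greatest distance to any other): Eli:3, Esperanza:2, Mona:2, Sven:3, Uma:3, Ursula:3, Vera:3, Yael:2, Yara:2.
The maximum eccentricity is 3, realized for instance by the pair Vera–Uma via Vera – Yara – Mona – Uma. So the diameter is 3.

3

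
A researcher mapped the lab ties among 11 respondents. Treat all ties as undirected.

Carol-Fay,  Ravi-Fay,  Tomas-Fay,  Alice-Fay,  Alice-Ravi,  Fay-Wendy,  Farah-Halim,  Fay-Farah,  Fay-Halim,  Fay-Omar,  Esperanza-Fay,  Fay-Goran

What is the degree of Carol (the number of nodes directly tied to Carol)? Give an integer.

Carol is directly tied to Fay. That is 1 neighbor, so the degree of Carol is 1.

1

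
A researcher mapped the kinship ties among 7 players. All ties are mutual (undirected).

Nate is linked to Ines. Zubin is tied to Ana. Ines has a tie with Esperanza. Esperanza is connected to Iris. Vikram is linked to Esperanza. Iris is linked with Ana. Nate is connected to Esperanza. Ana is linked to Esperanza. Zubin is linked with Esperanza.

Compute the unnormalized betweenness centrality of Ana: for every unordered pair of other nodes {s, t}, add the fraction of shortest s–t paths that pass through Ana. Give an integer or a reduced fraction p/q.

Pairs whose geodesics pass through Ana — Iris–Zubin: 1/2.
All other pairs contribute 0.
Summing the contributions gives betweenness(Ana) = 1/2.

1/2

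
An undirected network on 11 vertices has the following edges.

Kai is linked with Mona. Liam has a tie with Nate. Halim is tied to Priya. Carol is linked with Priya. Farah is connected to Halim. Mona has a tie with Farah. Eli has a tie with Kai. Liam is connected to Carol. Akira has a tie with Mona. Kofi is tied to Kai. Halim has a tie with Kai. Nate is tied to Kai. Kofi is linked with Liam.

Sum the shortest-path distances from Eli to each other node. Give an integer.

25

Distances from Eli: Akira:3, Carol:4, Farah:3, Halim:2, Kai:1, Kofi:2, Liam:3, Mona:2, Nate:2, Priya:3.
Sum = 3 + 4 + 3 + 2 + 1 + 2 + 3 + 2 + 2 + 3 = 25.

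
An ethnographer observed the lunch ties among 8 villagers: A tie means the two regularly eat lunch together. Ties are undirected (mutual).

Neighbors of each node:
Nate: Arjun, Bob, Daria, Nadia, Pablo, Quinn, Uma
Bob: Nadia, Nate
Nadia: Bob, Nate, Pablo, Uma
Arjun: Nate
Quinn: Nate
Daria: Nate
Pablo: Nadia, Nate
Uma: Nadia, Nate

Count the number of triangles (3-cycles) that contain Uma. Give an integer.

Uma's neighbors: Nadia and Nate.
Neighbor pairs that are themselves tied: Uma–Nadia–Nate. Each forms one triangle with Uma, for 1 in total.

1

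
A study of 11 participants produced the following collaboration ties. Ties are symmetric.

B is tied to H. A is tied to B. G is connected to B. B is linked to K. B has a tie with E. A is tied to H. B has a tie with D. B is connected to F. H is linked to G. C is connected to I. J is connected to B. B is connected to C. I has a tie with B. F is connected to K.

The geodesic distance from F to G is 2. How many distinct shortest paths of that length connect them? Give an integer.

1

The shortest distance is 2, and the only length-2 path is F–B–G. So there is exactly 1 shortest path.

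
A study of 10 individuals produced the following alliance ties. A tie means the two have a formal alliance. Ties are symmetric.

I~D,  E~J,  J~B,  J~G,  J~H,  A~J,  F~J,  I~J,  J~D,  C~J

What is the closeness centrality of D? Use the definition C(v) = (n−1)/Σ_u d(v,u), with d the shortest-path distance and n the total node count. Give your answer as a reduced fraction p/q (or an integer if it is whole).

9/16

Distances from D: A:2, B:2, C:2, E:2, F:2, G:2, H:2, I:1, J:1. Sum = 16.
n = 10, so closeness = 9/16.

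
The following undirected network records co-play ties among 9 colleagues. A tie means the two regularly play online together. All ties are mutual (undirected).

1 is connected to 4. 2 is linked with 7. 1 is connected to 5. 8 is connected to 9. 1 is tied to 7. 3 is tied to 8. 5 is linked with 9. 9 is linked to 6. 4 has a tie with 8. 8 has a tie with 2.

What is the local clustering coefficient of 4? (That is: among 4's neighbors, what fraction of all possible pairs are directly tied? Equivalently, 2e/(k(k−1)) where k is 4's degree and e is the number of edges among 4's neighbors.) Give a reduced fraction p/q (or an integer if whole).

4's neighbors: 1 and 8 (k = 2).
Possible neighbor pairs: C(2,2) = 1. Edges among them: none → e = 0.
Clustering(4) = 0/1.

0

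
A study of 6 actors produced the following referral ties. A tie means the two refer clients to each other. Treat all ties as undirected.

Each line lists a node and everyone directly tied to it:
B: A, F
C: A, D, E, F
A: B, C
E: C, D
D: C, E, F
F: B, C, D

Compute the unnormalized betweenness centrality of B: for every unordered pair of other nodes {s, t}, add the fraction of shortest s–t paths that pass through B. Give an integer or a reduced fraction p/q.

Pairs whose geodesics pass through B — A–F: 1/2.
All other pairs contribute 0.
Summing the contributions gives betweenness(B) = 1/2.

1/2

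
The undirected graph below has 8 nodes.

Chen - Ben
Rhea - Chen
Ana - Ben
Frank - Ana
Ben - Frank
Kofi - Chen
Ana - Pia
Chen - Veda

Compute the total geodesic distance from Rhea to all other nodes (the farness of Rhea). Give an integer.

Distances from Rhea: Ana:3, Ben:2, Chen:1, Frank:3, Kofi:2, Pia:4, Veda:2.
Sum = 3 + 2 + 1 + 3 + 2 + 4 + 2 = 17.

17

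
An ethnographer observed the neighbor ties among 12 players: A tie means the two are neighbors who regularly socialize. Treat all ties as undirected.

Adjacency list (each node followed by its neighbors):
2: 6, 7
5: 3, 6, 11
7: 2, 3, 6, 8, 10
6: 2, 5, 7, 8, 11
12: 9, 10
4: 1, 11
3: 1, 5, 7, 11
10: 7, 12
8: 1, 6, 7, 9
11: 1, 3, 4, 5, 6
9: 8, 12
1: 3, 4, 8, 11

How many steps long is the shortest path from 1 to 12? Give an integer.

One shortest route is 1 – 8 – 9 – 12, which uses 3 edges, and at distance 2 from 1 we only reach {5, 6, 7, 9}, which does not include 12. So d(1,12) = 3.

3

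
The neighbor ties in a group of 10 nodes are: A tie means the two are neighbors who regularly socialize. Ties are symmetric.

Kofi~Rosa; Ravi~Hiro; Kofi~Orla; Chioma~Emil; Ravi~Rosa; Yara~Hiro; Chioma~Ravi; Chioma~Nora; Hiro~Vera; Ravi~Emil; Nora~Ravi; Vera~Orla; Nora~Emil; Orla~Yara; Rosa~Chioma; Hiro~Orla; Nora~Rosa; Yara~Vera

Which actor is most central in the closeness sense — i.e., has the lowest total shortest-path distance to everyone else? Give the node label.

Farness (sum of distances to all others) for each node — Chioma:17, Emil:19, Hiro:14, Kofi:17, Nora:17, Orla:17, Ravi:13, Rosa:16, Vera:19, Yara:19.
The smallest farness is 13, for Ravi, so Ravi has the highest closeness.

Ravi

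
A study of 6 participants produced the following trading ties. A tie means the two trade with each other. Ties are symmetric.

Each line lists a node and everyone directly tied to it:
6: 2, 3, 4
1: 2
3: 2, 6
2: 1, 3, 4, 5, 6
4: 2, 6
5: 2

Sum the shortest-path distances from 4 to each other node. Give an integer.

Distances from 4: 1:2, 2:1, 3:2, 5:2, 6:1.
Sum = 2 + 1 + 2 + 2 + 1 = 8.

8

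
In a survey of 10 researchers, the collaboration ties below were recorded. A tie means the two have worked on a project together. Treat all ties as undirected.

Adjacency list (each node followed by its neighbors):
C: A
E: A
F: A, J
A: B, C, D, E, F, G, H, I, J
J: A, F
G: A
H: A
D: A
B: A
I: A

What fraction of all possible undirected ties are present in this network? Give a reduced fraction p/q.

There are 10 edges and 10 nodes, so the maximum possible is C(10,2) = 45.
Density = 10/45 = 2/9.

2/9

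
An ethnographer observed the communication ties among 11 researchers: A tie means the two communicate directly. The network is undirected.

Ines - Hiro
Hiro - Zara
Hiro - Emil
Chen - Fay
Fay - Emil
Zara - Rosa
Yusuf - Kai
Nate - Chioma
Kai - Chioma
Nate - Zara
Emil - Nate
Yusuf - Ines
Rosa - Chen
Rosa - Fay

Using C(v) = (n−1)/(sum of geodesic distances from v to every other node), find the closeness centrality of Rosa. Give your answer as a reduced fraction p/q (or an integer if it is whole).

Distances from Rosa: Chen:1, Chioma:3, Emil:2, Fay:1, Hiro:2, Ines:3, Kai:4, Nate:2, Yusuf:4, Zara:1. Sum = 23.
n = 11, so closeness = 10/23.

10/23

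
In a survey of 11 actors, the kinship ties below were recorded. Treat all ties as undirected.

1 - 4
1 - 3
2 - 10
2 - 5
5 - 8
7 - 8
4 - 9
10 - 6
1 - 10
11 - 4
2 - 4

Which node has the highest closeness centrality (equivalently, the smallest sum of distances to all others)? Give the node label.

Farness (sum of distances to all others) for each node — 1:23, 2:19, 3:32, 4:20, 5:24, 6:31, 7:40, 8:31, 9:29, 10:22, 11:29.
The smallest farness is 19, for 2, so 2 has the highest closeness.

2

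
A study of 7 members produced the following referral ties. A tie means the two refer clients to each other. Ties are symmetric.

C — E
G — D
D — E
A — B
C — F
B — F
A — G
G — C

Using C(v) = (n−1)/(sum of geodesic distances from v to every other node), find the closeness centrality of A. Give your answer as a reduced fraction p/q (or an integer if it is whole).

Distances from A: B:1, C:2, D:2, E:3, F:2, G:1. Sum = 11.
n = 7, so closeness = 6/11.

6/11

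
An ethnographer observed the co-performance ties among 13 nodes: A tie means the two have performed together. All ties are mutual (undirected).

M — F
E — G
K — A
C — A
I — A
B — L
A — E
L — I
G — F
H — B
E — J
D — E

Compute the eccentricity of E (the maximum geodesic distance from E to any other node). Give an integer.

Distances from E: A:1, B:4, C:2, D:1, F:2, G:1, H:5, I:2, J:1, K:2, L:3, M:3.
The largest is 5 (to H), so the eccentricity of E is 5.

5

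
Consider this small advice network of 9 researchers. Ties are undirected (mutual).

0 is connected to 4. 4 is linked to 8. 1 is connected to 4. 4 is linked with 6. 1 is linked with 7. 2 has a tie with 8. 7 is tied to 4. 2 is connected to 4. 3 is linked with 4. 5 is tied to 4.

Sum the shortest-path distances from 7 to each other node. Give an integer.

Distances from 7: 0:2, 1:1, 2:2, 3:2, 4:1, 5:2, 6:2, 8:2.
Sum = 2 + 1 + 2 + 2 + 1 + 2 + 2 + 2 = 14.

14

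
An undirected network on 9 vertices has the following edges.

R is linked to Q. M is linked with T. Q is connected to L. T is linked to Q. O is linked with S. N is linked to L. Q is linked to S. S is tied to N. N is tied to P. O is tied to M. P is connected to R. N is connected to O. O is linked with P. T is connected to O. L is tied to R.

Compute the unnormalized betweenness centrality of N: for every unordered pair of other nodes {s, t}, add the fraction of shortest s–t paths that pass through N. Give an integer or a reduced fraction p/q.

3

Pairs whose geodesics pass through N — P–S: 1/2; P–L: 1/2; S–L: 1/2; O–L: 1; M–L: 1/2.
All other pairs contribute 0.
Summing the contributions gives betweenness(N) = 3.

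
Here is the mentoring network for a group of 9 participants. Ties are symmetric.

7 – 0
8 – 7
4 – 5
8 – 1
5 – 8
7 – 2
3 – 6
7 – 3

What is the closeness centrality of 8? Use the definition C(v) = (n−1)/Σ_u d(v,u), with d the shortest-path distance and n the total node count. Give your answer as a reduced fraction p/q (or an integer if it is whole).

4/7

Distances from 8: 0:2, 1:1, 2:2, 3:2, 4:2, 5:1, 6:3, 7:1. Sum = 14.
n = 9, so closeness = 8/14 = 4/7.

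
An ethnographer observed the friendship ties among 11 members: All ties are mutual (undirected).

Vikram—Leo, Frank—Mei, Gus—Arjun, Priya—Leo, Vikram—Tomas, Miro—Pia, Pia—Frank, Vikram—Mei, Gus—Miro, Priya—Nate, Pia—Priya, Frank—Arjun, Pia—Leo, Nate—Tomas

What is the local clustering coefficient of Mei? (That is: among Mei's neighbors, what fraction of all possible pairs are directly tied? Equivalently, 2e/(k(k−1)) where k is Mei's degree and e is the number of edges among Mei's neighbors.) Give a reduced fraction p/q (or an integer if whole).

Mei's neighbors: Frank and Vikram (k = 2).
Possible neighbor pairs: C(2,2) = 1. Edges among them: none → e = 0.
Clustering(Mei) = 0/1.

0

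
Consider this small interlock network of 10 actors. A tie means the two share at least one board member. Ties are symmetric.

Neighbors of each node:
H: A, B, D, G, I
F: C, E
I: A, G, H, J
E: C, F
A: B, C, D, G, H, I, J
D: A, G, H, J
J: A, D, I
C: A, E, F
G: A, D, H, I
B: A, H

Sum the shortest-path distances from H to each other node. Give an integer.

15

Distances from H: A:1, B:1, C:2, D:1, E:3, F:3, G:1, I:1, J:2.
Sum = 1 + 1 + 2 + 1 + 3 + 3 + 1 + 1 + 2 = 15.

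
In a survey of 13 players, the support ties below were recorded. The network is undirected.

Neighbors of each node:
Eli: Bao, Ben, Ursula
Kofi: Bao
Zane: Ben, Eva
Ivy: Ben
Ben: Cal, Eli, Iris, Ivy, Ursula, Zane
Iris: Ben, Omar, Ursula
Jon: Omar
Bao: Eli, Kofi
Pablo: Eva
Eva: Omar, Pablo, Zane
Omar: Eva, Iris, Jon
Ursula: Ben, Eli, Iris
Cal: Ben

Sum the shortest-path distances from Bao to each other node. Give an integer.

36

Distances from Bao: Ben:2, Cal:3, Eli:1, Eva:4, Iris:3, Ivy:3, Jon:5, Kofi:1, Omar:4, Pablo:5, Ursula:2, Zane:3.
Sum = 2 + 3 + 1 + 4 + 3 + 3 + 5 + 1 + 4 + 5 + 2 + 3 = 36.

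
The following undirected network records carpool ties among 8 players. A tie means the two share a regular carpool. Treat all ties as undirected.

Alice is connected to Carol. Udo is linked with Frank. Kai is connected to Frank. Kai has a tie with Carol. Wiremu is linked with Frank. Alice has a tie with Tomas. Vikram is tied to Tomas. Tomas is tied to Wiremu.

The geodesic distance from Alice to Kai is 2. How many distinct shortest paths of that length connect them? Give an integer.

The shortest distance is 2, and the only length-2 path is Alice–Carol–Kai. So there is exactly 1 shortest path.

1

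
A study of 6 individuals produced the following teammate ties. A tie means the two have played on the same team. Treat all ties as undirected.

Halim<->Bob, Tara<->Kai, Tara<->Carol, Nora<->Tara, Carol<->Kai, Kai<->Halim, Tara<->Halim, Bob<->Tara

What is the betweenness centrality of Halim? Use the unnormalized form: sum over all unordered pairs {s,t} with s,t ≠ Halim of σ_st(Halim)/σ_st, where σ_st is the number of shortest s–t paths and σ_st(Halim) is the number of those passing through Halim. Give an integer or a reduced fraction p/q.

Pairs whose geodesics pass through Halim — Bob–Kai: 1/2.
All other pairs contribute 0.
Summing the contributions gives betweenness(Halim) = 1/2.

1/2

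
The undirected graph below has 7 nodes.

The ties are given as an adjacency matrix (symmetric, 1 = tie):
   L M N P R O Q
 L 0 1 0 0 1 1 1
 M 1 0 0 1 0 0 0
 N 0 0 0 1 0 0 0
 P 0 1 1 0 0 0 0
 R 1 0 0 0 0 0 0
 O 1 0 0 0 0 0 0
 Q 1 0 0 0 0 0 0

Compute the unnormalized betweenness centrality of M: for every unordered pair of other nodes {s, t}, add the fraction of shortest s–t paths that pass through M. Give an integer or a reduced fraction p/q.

Pairs whose geodesics pass through M — L–N: 1; L–P: 1; N–R: 1; N–O: 1; N–Q: 1; P–R: 1; P–O: 1; P–Q: 1.
All other pairs contribute 0.
Summing the contributions gives betweenness(M) = 8.

8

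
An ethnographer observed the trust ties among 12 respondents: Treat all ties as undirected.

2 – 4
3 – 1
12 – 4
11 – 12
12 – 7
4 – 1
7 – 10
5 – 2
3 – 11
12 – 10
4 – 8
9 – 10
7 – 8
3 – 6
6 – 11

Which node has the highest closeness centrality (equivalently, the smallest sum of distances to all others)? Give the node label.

Farness (sum of distances to all others) for each node — 1:25, 2:28, 3:27, 4:20, 5:38, 6:32, 7:25, 8:26, 9:35, 10:25, 11:24, 12:19.
The smallest farness is 19, for 12, so 12 has the highest closeness.

12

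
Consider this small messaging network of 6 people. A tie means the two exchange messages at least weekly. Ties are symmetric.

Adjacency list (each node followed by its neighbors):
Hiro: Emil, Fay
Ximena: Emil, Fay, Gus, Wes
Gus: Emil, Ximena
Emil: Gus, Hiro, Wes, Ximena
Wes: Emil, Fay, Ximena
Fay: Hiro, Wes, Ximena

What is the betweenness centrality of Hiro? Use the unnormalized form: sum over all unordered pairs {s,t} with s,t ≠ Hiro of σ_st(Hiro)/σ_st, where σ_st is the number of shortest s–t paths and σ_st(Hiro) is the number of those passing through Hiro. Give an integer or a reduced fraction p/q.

Pairs whose geodesics pass through Hiro — Fay–Emil: 1/3.
All other pairs contribute 0.
Summing the contributions gives betweenness(Hiro) = 1/3.

1/3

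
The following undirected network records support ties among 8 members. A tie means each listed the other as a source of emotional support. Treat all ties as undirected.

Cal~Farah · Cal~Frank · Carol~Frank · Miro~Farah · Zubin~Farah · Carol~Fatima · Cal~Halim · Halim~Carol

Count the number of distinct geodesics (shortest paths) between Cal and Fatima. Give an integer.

2

The shortest distance is 3. The length-3 paths are: Cal–Halim–Carol–Fatima; Cal–Frank–Carol–Fatima.
That gives 2 distinct shortest paths.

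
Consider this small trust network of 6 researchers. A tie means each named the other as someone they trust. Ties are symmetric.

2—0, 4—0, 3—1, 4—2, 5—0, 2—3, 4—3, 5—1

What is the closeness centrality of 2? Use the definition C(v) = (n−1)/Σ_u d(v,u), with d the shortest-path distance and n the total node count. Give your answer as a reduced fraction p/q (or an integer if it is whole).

Distances from 2: 0:1, 1:2, 3:1, 4:1, 5:2. Sum = 7.
n = 6, so closeness = 5/7.

5/7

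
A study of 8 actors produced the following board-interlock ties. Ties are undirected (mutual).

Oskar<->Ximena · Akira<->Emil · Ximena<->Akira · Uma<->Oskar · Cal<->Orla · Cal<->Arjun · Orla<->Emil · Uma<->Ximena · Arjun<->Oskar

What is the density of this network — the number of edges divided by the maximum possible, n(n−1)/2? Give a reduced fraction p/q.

There are 9 edges and 8 nodes, so the maximum possible is C(8,2) = 28.
Density = 9/28.

9/28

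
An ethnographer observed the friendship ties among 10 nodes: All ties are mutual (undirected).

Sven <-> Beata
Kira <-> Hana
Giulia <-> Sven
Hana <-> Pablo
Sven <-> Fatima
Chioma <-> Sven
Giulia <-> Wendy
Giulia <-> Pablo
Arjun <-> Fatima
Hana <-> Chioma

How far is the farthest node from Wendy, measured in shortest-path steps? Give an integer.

4

Distances from Wendy: Arjun:4, Beata:3, Chioma:3, Fatima:3, Giulia:1, Hana:3, Kira:4, Pablo:2, Sven:2.
The largest is 4 (to Kira and Arjun), so the eccentricity of Wendy is 4.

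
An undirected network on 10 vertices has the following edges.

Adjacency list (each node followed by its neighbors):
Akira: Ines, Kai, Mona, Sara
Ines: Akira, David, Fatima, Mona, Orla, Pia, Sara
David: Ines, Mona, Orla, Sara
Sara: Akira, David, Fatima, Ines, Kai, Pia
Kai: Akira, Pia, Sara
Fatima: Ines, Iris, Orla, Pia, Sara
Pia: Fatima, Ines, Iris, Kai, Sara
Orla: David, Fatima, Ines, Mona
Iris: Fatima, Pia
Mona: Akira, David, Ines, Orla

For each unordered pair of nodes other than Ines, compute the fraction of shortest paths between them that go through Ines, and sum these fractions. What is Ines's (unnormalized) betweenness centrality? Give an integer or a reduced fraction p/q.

1483/210

Pairs whose geodesics pass through Ines — Sara–Orla: 1/3; Sara–Mona: 1/3; Fatima–David: 1/3; Fatima–Mona: 1/2; Fatima–Akira: 1/2; Kai–Orla: 3/7; Pia–Orla: 1/2; Pia–David: 1/2; Pia–Mona: 1; Pia–Akira: 1/3; Orla–Akira: 1/2; David–Iris: 2/5; David–Akira: 1/3; Mona–Iris: 2/3 … (+1 more pairs).
All other pairs contribute 0.
Summing the contributions gives betweenness(Ines) = 1483/210.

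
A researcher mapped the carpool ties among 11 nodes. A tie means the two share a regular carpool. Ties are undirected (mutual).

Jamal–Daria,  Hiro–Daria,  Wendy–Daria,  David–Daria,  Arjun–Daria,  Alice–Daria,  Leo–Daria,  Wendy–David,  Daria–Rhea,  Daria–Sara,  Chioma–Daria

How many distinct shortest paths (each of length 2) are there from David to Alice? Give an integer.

The shortest distance is 2, and the only length-2 path is David–Daria–Alice. So there is exactly 1 shortest path.

1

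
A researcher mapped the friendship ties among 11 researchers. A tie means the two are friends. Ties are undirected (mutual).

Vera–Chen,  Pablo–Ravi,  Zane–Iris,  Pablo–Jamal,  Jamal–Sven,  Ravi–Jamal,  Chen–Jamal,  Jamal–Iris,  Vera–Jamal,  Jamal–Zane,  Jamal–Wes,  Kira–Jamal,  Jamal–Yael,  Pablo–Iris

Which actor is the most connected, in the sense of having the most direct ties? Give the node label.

Jamal

Degrees — Chen:2, Iris:3, Jamal:10, Kira:1, Pablo:3, Ravi:2, Sven:1, Vera:2, Wes:1, Yael:1, Zane:2.
The maximum is 10, attained only by Jamal.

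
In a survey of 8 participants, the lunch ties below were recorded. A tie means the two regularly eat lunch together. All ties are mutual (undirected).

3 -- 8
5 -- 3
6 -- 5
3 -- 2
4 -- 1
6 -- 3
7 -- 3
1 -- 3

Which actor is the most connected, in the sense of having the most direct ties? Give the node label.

3

Degrees — 1:2, 2:1, 3:6, 4:1, 5:2, 6:2, 7:1, 8:1.
The maximum is 6, attained only by 3.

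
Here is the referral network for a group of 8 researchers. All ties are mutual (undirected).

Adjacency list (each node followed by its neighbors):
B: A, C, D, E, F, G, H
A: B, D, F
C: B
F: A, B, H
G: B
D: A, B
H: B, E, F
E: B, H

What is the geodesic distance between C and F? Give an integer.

One shortest route is C – B – F, which uses 2 edges, and C and F are not directly tied, so nothing shorter exists. So d(C,F) = 2.

2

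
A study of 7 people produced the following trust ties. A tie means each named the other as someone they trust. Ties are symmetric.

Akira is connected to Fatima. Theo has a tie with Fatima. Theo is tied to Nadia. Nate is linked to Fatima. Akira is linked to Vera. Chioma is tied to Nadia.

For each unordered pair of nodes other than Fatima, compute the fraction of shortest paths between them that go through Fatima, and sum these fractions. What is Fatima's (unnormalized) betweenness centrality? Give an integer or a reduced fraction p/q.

11

Pairs whose geodesics pass through Fatima — Nate–Chioma: 1; Nate–Theo: 1; Nate–Vera: 1; Nate–Nadia: 1; Nate–Akira: 1; Chioma–Vera: 1; Chioma–Akira: 1; Theo–Vera: 1; Theo–Akira: 1; Vera–Nadia: 1; Nadia–Akira: 1.
All other pairs contribute 0.
Summing the contributions gives betweenness(Fatima) = 11.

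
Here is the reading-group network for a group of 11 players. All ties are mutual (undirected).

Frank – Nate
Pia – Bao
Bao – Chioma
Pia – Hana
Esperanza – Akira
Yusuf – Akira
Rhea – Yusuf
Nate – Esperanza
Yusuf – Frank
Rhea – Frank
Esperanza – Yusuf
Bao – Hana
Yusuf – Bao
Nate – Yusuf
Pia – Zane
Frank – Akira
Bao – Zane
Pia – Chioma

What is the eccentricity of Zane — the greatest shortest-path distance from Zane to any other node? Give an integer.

3

Distances from Zane: Akira:3, Bao:1, Chioma:2, Esperanza:3, Frank:3, Hana:2, Nate:3, Pia:1, Rhea:3, Yusuf:2.
The largest is 3 (to Akira, Nate, Rhea, Esperanza, and Frank), so the eccentricity of Zane is 3.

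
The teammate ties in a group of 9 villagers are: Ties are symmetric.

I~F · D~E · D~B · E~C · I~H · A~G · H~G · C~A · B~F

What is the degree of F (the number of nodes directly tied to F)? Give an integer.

F is directly tied to B and I. That is 2 neighbors, so the degree of F is 2.

2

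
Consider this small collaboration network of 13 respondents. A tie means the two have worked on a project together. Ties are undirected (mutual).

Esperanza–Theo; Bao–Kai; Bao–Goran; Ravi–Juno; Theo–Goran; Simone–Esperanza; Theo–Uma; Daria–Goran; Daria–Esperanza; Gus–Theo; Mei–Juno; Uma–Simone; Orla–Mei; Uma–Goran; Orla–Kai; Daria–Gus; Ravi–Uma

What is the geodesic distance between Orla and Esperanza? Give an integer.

5

One shortest route is Orla – Kai – Bao – Goran – Theo – Esperanza, which uses 5 edges, and at distance 4 from Orla we only reach {Daria, Theo, Uma}, which does not include Esperanza. So d(Orla,Esperanza) = 5.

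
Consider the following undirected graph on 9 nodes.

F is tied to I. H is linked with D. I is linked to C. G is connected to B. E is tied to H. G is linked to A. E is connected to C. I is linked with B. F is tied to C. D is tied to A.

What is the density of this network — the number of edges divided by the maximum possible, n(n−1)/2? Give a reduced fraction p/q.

There are 10 edges and 9 nodes, so the maximum possible is C(9,2) = 36.
Density = 10/36 = 5/18.

5/18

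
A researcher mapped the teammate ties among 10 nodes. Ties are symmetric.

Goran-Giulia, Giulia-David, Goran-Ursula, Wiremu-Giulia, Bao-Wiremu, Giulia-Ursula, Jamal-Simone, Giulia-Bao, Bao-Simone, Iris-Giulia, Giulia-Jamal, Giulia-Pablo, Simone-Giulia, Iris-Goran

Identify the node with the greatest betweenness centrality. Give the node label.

Unnormalized betweenness of each node: Bao:1/2, David:0, Giulia:59/2, Goran:1/2, Iris:0, Jamal:0, Pablo:0, Simone:1/2, Ursula:0, Wiremu:0.
Giulia has the largest value, 59/2, making it the main broker — the node through which the most shortest paths run.

Giulia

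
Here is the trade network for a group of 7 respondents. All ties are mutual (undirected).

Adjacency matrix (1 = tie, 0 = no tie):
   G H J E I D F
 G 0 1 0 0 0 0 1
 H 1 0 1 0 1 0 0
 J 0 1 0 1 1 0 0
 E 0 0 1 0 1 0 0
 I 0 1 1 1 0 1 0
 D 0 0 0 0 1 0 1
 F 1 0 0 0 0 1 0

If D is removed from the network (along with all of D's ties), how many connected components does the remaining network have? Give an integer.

1

D's neighbors (F and I) remain reachable from one another through other ties, so the rest of the network stays in one piece.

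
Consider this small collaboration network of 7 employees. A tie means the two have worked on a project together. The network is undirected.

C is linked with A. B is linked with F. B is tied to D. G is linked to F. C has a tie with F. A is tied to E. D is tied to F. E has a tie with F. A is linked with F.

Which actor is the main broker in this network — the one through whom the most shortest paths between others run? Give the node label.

Unnormalized betweenness of each node: A:1/2, B:0, C:0, D:0, E:0, F:23/2, G:0.
F has the largest value, 23/2, making it the main broker — the node through which the most shortest paths run.

F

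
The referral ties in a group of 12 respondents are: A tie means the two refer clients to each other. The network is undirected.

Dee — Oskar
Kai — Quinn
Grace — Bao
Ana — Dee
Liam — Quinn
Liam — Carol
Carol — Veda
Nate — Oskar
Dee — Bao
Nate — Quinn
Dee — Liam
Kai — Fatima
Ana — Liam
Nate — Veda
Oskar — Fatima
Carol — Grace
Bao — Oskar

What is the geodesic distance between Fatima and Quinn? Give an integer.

One shortest route is Fatima – Kai – Quinn, which uses 2 edges, and Fatima and Quinn are not directly tied, so nothing shorter exists. So d(Fatima,Quinn) = 2.

2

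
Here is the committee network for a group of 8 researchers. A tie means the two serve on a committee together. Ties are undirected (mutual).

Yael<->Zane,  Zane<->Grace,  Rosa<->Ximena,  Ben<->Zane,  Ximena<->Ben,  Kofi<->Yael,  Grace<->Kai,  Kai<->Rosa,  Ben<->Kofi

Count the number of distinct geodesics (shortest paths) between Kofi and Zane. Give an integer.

The shortest distance is 2. The length-2 paths are: Kofi–Ben–Zane; Kofi–Yael–Zane.
That gives 2 distinct shortest paths.

2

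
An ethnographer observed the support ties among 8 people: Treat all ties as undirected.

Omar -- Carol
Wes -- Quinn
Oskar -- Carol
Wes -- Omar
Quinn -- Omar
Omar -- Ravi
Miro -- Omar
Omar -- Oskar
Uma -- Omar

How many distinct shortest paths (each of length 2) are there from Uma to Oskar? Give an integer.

The shortest distance is 2, and the only length-2 path is Uma–Omar–Oskar. So there is exactly 1 shortest path.

1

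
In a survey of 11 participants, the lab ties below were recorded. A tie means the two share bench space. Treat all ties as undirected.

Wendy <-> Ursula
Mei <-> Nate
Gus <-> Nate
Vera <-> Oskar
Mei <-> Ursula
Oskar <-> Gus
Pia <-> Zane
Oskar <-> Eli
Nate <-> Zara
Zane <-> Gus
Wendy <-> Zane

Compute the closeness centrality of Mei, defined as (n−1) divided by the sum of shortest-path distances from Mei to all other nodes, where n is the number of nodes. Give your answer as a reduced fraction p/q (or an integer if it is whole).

5/13

Distances from Mei: Eli:4, Gus:2, Nate:1, Oskar:3, Pia:4, Ursula:1, Vera:4, Wendy:2, Zane:3, Zara:2. Sum = 26.
n = 11, so closeness = 10/26 = 5/13.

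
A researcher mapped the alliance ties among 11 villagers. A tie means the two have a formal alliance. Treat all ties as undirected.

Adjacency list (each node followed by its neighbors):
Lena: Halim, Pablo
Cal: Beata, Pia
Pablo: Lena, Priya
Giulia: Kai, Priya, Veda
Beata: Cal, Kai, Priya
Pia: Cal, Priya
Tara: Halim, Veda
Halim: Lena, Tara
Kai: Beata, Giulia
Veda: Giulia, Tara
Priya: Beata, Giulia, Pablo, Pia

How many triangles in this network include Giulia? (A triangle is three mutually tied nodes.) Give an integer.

0

Giulia's neighbors are Kai, Priya, and Veda, but none of them are tied to each other, so no triangle contains Giulia.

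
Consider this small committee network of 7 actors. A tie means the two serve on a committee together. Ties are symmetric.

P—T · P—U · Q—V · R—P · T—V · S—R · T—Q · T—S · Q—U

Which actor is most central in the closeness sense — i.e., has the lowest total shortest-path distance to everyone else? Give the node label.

T

Farness (sum of distances to all others) for each node — P:9, Q:10, R:12, S:11, T:8, U:11, V:11.
The smallest farness is 8, for T, so T has the highest closeness.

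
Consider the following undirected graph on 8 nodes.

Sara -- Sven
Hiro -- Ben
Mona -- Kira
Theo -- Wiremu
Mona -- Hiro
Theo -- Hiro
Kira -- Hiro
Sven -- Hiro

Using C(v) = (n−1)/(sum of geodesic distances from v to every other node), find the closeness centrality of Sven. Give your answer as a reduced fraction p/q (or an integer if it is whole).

7/13

Distances from Sven: Ben:2, Hiro:1, Kira:2, Mona:2, Sara:1, Theo:2, Wiremu:3. Sum = 13.
n = 8, so closeness = 7/13.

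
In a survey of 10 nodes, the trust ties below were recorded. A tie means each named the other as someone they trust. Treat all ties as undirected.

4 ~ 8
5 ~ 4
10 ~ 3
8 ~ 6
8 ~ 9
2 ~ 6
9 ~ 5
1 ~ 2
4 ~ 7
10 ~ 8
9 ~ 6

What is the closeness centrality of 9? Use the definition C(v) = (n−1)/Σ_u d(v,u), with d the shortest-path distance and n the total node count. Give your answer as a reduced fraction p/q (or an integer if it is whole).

Distances from 9: 1:3, 2:2, 3:3, 4:2, 5:1, 6:1, 7:3, 8:1, 10:2. Sum = 18.
n = 10, so closeness = 9/18 = 1/2.

1/2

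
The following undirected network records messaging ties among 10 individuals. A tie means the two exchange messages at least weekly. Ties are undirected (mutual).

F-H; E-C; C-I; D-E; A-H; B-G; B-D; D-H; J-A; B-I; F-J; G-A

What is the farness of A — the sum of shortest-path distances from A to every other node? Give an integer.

Distances from A: B:2, C:4, D:2, E:3, F:2, G:1, H:1, I:3, J:1.
Sum = 2 + 4 + 2 + 3 + 2 + 1 + 1 + 3 + 1 = 19.

19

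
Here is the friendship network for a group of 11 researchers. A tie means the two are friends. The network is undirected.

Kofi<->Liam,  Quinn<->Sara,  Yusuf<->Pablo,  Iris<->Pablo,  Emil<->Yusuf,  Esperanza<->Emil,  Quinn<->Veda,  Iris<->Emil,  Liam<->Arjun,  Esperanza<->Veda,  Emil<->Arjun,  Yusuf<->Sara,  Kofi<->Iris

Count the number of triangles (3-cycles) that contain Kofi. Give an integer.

0

Kofi's neighbors are Iris and Liam, but none of them are tied to each other, so no triangle contains Kofi.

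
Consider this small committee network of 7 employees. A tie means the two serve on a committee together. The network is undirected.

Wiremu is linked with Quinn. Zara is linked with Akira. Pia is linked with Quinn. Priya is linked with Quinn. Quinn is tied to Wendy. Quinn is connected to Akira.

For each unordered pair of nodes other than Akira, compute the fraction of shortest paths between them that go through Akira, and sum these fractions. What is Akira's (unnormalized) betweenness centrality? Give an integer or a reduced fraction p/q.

Pairs whose geodesics pass through Akira — Zara–Priya: 1; Zara–Wiremu: 1; Zara–Wendy: 1; Zara–Pia: 1; Zara–Quinn: 1.
All other pairs contribute 0.
Summing the contributions gives betweenness(Akira) = 5.

5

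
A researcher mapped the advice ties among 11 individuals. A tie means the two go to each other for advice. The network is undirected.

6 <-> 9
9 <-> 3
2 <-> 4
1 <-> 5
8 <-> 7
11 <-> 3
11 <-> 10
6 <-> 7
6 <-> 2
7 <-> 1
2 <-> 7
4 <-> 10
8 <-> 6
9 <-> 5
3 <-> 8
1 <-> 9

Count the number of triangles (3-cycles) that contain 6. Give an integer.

6's neighbors: 2, 7, 8, and 9.
Neighbor pairs that are themselves tied: 6–2–7; 6–7–8. Each forms one triangle with 6, for 2 in total.

2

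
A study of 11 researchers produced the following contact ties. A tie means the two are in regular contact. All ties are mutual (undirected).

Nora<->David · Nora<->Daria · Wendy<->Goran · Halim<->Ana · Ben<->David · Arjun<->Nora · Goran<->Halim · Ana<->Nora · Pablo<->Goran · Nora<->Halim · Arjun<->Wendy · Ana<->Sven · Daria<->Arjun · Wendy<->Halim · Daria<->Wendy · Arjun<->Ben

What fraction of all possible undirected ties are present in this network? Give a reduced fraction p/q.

There are 16 edges and 11 nodes, so the maximum possible is C(11,2) = 55.
Density = 16/55.

16/55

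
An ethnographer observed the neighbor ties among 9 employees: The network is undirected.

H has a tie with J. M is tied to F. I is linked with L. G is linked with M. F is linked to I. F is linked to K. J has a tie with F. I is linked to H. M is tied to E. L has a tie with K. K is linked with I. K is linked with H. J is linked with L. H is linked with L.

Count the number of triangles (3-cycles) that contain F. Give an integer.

1

F's neighbors: I, J, K, and M.
Neighbor pairs that are themselves tied: F–I–K. Each forms one triangle with F, for 1 in total.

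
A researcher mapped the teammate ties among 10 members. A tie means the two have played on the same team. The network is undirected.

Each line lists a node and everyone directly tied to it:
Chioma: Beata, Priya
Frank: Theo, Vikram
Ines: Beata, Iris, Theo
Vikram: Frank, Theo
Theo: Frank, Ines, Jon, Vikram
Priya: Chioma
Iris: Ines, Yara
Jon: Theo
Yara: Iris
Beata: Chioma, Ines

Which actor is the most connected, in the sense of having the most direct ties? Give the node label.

Theo

Degrees — Beata:2, Chioma:2, Frank:2, Ines:3, Iris:2, Jon:1, Priya:1, Theo:4, Vikram:2, Yara:1.
The maximum is 4, attained only by Theo.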